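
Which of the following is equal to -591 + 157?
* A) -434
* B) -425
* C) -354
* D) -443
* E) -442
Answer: A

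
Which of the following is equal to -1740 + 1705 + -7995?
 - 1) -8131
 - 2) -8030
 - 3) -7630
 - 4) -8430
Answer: 2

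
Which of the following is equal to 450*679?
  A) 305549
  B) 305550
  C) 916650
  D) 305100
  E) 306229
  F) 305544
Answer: B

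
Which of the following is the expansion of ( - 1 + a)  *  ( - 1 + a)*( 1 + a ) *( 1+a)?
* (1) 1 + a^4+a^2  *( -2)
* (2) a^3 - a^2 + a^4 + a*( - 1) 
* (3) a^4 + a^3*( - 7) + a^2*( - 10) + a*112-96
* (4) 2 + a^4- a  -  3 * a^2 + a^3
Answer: 1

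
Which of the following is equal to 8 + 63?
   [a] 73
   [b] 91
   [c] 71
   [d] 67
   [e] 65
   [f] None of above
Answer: c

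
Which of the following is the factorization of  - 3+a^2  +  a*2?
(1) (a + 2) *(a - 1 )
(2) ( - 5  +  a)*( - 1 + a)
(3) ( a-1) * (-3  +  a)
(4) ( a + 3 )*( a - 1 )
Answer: 4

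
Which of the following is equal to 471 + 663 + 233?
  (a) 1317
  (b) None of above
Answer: b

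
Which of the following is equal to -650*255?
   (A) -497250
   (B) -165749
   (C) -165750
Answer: C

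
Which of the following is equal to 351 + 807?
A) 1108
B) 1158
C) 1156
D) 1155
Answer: B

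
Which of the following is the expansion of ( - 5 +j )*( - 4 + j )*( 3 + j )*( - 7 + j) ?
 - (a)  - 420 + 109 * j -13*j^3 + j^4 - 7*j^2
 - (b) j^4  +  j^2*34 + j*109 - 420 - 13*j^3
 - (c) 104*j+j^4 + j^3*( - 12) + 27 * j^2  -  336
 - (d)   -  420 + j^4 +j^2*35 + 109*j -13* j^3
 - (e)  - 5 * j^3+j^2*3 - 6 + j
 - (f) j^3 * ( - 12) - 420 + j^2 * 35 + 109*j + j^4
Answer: d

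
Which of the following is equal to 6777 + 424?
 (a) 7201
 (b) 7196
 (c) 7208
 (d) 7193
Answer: a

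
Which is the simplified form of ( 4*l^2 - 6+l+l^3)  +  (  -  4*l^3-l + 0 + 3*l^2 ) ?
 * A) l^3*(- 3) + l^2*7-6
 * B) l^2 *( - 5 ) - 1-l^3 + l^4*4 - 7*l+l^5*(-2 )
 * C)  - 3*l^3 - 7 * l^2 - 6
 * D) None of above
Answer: A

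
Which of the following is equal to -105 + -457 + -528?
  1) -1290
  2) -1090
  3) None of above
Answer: 2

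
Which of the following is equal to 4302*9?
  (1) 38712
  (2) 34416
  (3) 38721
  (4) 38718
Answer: 4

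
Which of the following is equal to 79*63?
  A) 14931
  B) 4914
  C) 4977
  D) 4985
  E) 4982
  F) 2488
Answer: C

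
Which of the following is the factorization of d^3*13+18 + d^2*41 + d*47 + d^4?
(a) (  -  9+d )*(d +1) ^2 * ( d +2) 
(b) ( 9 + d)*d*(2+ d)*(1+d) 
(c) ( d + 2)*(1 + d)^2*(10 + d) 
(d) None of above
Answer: d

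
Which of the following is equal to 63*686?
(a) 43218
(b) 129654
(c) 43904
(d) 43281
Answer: a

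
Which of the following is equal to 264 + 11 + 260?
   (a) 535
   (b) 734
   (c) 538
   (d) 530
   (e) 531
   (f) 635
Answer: a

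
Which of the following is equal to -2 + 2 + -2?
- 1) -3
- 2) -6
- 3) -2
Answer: 3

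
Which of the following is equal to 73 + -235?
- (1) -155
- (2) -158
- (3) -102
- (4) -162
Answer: 4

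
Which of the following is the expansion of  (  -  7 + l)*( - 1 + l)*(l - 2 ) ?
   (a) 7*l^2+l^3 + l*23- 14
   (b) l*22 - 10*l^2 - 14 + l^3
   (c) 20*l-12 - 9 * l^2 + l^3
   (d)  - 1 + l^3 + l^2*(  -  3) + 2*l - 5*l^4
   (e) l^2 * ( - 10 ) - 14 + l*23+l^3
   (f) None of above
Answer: e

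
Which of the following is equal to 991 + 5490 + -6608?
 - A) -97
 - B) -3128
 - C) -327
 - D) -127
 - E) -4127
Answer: D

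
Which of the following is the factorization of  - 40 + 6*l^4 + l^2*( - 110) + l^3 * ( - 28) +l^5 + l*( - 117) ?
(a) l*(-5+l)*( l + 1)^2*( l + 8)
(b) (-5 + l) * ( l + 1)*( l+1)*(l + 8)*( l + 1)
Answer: b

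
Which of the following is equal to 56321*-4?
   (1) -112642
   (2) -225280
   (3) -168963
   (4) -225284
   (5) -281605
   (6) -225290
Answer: 4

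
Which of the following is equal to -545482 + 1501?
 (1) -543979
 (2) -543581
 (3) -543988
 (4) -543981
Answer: 4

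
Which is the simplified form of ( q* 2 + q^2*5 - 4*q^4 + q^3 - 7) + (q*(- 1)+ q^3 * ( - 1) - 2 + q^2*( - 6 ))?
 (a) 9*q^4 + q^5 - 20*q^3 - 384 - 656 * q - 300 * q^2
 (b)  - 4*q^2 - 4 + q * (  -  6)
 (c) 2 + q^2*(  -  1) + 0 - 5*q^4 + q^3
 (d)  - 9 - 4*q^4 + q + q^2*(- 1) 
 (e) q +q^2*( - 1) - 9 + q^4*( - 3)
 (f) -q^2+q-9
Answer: d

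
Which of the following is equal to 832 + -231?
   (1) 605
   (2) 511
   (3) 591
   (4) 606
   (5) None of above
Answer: 5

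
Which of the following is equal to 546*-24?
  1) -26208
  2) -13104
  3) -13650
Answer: 2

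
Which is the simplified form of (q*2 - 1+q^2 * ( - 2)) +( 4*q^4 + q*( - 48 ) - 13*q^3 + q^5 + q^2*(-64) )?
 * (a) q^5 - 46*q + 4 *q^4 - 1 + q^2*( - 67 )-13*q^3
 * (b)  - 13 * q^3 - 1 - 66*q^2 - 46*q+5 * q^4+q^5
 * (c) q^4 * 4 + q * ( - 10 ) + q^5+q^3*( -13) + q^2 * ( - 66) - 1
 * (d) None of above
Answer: d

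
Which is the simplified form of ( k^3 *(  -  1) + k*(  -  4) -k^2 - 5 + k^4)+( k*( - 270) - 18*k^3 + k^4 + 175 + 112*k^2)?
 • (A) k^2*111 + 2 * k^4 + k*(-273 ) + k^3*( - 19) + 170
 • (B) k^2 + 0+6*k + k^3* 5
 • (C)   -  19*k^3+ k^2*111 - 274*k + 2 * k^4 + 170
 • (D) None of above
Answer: C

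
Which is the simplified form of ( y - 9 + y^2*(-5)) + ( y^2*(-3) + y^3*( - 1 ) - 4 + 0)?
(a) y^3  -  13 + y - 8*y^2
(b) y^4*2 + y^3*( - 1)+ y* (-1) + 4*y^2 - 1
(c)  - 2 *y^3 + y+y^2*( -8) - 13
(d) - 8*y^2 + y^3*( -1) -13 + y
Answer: d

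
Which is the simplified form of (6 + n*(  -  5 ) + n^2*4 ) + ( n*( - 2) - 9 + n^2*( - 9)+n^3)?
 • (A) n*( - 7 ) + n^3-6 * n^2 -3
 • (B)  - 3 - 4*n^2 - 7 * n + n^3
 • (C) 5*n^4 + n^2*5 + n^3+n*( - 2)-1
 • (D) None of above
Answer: D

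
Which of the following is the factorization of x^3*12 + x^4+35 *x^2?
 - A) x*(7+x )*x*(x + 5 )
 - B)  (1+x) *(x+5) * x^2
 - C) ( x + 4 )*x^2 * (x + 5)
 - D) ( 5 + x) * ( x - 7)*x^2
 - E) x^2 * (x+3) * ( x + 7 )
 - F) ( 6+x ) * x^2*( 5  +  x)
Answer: A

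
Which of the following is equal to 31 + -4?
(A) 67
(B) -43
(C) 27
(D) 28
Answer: C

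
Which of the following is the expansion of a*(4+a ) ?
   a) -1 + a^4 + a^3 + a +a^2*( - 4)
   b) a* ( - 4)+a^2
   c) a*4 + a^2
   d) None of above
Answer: c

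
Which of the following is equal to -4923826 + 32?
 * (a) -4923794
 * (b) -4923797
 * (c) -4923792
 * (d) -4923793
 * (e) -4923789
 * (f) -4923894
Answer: a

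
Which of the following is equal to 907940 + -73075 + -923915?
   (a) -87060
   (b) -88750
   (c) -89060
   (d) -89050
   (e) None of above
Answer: d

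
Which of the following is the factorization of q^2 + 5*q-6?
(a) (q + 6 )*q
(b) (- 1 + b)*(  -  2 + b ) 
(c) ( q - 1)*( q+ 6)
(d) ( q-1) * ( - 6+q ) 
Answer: c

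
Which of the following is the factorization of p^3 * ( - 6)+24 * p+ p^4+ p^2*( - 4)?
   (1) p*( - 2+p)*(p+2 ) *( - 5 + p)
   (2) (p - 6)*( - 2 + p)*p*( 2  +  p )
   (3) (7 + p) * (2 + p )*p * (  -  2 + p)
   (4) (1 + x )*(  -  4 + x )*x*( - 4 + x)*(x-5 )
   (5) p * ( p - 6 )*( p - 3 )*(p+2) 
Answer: 2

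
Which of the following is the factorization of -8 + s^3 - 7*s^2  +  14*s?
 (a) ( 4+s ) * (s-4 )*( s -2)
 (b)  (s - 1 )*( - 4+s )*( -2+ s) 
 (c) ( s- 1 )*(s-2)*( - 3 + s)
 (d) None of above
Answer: b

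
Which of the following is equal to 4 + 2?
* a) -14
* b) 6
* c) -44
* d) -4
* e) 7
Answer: b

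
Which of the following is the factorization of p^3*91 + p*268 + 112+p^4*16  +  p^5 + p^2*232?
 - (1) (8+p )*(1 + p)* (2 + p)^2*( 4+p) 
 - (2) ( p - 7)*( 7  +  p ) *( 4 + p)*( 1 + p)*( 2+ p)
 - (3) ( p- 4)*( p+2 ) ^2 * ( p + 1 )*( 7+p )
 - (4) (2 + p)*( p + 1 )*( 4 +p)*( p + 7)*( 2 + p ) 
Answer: 4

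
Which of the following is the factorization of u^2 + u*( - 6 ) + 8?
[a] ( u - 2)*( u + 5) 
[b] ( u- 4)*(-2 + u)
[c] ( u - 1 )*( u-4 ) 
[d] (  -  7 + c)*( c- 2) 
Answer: b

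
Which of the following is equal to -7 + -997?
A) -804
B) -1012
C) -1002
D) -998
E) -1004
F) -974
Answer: E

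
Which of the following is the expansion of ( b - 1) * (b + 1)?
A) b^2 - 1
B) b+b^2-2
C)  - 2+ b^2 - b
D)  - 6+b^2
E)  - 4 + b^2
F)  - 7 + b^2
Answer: A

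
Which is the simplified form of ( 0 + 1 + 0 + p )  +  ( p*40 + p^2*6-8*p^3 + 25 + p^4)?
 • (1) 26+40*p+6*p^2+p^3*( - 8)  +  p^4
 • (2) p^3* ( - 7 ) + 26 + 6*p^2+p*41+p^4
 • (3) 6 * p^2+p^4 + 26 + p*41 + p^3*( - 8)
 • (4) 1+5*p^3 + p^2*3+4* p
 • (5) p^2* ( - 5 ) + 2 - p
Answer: 3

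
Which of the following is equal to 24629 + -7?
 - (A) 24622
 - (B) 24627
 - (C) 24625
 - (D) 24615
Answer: A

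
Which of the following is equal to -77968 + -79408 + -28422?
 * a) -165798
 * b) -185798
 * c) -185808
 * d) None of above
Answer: b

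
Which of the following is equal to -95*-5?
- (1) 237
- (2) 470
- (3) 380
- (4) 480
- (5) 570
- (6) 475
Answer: 6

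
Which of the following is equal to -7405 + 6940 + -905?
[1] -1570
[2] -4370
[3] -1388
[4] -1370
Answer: 4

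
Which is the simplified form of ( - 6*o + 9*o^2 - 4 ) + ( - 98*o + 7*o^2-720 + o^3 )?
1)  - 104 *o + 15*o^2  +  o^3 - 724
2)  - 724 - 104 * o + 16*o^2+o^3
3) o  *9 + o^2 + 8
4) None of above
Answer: 2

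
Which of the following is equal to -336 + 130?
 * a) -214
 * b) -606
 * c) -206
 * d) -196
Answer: c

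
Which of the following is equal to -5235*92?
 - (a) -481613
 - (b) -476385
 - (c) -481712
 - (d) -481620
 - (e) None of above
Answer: d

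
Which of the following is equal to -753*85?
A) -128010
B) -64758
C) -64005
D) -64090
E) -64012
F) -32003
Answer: C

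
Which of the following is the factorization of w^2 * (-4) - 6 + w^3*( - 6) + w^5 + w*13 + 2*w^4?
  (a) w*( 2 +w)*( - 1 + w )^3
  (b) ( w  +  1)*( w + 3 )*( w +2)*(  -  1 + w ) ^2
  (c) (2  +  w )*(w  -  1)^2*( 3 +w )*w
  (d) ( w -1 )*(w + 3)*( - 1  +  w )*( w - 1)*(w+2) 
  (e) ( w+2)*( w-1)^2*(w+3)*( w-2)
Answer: d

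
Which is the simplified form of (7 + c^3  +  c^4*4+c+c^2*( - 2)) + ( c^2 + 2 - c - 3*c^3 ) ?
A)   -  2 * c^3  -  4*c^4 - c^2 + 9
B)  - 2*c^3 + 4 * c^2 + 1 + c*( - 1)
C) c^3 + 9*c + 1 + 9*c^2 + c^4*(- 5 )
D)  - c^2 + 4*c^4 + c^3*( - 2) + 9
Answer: D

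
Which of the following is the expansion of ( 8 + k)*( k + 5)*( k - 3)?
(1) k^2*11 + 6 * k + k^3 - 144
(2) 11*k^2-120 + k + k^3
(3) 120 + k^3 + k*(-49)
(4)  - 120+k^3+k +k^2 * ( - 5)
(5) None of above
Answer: 5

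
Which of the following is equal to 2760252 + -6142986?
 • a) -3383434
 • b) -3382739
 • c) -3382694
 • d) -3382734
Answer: d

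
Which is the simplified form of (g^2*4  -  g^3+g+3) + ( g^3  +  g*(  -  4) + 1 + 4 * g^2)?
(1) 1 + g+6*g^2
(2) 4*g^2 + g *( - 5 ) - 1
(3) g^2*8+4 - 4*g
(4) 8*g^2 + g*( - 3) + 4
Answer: 4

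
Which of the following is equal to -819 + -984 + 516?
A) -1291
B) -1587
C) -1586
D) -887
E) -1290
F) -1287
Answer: F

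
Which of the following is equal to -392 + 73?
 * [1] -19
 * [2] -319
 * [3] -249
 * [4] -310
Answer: 2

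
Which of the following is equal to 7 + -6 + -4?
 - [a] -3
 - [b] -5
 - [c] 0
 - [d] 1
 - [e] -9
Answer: a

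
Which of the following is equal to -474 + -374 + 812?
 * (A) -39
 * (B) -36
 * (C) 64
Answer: B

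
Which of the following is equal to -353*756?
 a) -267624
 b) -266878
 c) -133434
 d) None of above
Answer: d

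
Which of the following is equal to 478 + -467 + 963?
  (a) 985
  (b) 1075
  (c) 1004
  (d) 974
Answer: d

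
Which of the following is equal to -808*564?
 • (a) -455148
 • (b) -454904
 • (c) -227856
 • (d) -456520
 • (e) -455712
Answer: e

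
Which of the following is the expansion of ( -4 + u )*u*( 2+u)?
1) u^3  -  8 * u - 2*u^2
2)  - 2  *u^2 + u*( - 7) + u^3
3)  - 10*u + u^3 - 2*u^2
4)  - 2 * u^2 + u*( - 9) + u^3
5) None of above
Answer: 1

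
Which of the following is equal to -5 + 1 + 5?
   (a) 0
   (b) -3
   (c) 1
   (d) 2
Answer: c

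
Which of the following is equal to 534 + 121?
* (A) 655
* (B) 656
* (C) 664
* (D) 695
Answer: A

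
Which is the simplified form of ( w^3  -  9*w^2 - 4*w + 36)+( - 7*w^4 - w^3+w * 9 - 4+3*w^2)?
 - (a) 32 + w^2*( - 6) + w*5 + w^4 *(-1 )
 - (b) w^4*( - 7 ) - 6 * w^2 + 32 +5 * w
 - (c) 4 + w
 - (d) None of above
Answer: b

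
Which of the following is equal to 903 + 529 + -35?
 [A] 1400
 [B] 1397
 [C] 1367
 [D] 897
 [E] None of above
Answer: B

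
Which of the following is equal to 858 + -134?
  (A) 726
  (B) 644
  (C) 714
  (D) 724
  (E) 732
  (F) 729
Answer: D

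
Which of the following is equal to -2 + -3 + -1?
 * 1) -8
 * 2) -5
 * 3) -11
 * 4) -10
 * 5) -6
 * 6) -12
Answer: 5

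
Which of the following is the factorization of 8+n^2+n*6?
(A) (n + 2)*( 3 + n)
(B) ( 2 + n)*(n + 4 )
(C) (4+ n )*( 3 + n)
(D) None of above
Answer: B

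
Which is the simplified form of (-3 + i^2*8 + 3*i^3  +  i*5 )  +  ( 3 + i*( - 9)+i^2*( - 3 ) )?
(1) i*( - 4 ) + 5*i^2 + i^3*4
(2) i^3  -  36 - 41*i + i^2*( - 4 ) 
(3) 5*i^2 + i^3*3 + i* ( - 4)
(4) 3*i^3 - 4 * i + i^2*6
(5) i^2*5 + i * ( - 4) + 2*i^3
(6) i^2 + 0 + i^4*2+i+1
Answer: 3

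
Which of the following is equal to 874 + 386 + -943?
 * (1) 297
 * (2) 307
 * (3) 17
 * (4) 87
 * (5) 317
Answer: 5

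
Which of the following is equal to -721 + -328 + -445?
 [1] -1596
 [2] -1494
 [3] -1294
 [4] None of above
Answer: 2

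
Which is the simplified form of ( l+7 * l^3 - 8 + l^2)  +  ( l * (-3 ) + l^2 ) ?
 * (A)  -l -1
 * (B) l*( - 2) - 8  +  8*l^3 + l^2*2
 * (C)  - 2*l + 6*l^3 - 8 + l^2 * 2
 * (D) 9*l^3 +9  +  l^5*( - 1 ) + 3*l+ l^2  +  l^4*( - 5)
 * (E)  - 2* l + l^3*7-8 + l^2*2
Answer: E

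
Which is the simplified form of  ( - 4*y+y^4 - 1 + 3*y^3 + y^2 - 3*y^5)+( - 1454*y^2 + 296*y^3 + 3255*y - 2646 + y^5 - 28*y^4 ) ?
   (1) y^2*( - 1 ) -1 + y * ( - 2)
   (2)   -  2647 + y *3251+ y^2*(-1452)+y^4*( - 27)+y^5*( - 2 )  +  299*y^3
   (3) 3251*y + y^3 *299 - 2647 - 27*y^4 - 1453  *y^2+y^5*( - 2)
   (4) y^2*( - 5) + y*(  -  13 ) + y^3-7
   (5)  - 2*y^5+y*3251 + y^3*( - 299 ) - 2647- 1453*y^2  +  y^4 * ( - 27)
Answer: 3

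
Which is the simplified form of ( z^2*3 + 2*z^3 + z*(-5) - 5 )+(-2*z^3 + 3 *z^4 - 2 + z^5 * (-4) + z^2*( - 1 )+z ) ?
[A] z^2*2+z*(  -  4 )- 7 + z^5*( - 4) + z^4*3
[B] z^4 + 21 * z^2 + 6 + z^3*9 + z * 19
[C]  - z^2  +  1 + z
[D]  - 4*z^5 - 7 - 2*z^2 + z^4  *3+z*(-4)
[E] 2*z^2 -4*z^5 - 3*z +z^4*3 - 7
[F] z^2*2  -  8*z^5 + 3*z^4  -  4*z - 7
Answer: A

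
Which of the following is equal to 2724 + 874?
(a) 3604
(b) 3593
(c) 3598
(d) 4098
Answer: c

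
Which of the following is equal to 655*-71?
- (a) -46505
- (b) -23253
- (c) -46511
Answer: a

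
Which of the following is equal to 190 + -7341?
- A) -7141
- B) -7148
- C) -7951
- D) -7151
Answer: D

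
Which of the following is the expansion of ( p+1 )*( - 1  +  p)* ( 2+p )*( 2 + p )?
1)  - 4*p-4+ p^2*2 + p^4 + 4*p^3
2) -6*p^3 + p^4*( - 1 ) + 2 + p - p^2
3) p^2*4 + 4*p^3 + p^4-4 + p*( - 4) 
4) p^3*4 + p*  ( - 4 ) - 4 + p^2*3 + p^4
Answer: 4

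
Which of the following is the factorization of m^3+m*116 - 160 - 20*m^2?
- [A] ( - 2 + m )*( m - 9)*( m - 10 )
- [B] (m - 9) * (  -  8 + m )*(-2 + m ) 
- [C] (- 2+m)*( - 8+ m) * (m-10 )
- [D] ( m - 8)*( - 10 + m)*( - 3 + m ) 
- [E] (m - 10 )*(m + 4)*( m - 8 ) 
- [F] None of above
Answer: C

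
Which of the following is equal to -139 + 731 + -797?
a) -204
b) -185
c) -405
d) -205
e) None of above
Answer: d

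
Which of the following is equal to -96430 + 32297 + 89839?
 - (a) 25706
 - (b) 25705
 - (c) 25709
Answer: a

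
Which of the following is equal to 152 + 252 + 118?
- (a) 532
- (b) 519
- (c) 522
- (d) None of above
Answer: c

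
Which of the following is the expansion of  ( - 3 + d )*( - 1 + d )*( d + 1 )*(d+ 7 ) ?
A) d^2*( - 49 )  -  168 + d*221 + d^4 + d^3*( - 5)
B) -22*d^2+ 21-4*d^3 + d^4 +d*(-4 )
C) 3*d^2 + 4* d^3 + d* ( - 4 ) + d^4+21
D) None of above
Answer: D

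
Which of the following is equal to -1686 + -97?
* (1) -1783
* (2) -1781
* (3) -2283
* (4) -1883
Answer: 1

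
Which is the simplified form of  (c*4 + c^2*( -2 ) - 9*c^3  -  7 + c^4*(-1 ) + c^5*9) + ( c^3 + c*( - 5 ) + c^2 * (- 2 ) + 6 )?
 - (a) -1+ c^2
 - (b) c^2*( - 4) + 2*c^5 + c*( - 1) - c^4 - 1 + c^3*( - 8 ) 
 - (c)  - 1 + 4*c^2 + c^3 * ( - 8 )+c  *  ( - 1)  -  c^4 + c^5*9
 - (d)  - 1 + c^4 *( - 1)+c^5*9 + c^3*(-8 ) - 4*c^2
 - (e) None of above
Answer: e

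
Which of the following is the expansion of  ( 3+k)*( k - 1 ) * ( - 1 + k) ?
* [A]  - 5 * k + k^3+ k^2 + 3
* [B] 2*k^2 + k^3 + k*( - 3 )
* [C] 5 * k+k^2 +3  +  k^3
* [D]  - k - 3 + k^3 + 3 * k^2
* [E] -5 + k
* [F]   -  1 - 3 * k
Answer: A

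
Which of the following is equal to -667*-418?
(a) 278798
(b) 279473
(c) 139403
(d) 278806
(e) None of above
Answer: d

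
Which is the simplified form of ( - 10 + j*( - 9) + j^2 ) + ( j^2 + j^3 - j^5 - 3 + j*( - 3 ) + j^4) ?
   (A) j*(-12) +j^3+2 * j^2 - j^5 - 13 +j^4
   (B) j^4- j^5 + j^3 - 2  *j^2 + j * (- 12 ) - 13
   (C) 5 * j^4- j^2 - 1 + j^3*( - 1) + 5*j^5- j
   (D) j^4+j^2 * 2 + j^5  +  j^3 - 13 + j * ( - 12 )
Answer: A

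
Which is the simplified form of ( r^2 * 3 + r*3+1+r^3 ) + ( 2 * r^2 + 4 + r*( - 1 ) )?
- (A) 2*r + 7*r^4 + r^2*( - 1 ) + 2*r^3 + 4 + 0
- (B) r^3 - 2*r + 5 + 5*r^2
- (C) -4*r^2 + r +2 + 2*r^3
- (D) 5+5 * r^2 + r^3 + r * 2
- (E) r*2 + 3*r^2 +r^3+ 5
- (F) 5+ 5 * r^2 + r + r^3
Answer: D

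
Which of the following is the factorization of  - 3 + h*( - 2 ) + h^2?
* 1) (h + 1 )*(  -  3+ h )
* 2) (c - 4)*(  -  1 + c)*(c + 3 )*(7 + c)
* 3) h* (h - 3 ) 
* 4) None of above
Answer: 1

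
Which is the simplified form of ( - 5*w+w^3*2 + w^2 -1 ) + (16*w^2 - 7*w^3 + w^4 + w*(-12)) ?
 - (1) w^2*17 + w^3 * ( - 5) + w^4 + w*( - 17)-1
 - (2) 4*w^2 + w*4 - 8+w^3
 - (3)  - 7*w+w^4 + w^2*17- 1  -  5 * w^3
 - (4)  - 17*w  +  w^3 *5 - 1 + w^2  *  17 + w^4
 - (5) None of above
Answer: 1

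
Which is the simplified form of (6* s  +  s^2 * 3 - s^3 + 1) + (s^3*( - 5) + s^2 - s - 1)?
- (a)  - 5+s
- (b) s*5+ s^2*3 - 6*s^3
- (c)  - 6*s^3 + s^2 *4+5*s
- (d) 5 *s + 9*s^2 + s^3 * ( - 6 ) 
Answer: c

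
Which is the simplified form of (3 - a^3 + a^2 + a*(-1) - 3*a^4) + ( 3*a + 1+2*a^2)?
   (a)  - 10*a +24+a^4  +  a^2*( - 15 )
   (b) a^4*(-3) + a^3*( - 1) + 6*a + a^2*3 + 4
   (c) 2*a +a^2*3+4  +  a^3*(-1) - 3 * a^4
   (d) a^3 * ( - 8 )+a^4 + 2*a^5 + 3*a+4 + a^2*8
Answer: c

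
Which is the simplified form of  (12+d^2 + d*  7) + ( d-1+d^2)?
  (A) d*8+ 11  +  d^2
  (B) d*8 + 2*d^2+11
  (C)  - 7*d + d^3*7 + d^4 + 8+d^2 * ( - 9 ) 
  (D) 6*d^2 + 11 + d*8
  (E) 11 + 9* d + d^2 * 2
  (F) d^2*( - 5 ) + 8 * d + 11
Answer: B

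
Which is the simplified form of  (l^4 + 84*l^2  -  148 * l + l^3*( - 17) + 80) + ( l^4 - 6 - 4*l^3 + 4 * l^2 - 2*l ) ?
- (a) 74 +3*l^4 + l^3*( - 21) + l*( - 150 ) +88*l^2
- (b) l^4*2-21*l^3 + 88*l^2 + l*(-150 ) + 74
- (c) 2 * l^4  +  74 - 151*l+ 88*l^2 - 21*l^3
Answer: b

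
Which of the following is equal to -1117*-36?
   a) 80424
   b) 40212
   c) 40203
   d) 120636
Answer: b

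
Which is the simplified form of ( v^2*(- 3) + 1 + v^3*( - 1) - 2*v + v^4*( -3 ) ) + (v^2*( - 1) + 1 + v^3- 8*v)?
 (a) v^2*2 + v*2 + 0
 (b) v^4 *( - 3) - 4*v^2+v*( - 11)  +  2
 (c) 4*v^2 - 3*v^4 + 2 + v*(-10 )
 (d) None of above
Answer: d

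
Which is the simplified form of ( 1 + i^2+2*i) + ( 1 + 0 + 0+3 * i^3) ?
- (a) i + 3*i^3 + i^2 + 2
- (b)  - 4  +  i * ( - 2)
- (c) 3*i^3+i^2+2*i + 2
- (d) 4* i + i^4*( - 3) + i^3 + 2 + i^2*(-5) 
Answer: c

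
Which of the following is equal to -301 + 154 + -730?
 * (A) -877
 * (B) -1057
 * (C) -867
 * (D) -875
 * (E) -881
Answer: A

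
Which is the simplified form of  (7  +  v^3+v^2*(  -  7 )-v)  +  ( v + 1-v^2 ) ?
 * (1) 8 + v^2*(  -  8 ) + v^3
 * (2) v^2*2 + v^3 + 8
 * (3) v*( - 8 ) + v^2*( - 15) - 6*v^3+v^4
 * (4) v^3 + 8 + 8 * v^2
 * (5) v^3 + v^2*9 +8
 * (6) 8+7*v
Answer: 1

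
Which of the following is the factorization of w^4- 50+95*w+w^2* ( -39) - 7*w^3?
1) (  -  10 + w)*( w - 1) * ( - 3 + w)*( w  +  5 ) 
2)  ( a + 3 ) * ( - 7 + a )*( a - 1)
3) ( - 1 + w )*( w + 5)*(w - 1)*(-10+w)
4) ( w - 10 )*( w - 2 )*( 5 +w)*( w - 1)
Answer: 3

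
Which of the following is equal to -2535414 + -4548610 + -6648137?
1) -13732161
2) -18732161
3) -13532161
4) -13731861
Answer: 1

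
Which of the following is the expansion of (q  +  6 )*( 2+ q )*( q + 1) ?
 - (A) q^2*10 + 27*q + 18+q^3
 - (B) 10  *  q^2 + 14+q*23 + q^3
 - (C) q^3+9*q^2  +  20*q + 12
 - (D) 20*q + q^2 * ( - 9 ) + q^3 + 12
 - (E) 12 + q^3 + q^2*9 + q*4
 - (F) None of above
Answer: C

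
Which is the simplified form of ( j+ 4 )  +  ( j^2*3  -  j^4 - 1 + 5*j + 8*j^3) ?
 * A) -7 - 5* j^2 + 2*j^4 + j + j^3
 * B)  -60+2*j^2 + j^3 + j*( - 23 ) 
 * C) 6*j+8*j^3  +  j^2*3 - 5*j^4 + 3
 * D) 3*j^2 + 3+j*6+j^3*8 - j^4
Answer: D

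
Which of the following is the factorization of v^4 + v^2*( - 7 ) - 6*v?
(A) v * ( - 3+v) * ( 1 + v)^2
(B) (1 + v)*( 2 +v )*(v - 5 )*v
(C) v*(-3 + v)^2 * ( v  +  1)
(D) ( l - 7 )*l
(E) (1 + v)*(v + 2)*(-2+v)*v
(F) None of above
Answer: F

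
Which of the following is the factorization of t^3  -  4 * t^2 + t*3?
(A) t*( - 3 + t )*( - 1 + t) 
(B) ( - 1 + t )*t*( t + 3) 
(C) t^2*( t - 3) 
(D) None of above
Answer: A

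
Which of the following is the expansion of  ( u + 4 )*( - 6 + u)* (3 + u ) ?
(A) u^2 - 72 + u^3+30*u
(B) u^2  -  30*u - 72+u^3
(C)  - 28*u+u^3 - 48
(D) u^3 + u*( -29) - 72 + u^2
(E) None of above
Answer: B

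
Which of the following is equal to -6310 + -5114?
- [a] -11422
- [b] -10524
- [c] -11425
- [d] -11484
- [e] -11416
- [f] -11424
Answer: f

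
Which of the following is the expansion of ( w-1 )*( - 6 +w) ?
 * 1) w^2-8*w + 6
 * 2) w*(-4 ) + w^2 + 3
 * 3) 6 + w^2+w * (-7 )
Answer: 3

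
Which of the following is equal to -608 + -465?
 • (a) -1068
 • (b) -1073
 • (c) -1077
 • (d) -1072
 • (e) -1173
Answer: b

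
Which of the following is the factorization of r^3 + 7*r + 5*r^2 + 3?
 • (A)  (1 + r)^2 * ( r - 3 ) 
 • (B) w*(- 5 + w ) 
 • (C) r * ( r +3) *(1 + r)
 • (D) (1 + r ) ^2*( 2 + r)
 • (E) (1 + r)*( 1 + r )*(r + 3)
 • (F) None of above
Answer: E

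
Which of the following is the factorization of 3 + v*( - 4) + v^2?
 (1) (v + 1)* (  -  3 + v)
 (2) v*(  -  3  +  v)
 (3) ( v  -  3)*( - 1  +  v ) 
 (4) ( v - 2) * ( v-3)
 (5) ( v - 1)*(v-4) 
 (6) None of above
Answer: 3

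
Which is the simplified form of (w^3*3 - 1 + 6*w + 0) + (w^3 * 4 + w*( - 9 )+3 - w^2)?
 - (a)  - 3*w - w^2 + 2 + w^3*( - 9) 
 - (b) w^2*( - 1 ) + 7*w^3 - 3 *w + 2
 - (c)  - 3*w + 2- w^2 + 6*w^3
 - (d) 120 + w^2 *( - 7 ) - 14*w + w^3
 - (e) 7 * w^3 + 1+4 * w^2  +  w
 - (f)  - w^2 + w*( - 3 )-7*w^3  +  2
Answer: b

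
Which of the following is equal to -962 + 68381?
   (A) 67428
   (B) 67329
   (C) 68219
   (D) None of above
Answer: D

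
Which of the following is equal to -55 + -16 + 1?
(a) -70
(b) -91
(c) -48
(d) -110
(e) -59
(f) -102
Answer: a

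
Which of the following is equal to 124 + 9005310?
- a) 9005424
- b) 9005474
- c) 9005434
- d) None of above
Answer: c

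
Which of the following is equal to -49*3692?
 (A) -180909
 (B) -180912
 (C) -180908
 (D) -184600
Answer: C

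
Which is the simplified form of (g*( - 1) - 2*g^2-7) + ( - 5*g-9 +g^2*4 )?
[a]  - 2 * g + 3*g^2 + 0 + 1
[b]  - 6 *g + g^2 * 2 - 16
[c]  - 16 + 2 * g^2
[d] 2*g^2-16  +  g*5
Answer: b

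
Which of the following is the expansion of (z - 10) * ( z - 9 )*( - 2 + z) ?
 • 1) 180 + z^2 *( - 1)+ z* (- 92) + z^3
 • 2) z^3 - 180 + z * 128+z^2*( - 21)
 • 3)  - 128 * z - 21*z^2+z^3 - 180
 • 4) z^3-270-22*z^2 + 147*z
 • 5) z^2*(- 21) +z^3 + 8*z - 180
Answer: 2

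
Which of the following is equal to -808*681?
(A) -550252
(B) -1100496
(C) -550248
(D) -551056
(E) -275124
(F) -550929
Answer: C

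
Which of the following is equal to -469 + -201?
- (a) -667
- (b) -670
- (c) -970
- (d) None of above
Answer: b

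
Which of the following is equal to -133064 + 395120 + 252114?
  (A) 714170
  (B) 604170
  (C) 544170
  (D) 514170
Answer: D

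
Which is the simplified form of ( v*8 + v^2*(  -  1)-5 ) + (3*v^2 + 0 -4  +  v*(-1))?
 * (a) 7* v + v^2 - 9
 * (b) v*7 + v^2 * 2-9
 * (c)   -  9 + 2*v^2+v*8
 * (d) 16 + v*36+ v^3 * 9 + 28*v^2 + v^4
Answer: b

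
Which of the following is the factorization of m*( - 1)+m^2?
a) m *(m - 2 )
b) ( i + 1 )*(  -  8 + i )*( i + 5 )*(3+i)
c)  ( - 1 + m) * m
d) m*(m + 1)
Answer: c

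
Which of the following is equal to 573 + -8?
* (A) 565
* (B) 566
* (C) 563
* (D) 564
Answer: A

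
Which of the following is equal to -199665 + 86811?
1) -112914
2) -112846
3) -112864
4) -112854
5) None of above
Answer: 4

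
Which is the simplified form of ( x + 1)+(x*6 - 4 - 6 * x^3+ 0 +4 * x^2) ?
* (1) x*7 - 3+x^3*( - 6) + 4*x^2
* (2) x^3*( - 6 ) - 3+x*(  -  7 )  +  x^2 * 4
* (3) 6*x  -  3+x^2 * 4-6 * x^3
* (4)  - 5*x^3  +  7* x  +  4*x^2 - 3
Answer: 1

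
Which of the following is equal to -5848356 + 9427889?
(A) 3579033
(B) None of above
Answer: B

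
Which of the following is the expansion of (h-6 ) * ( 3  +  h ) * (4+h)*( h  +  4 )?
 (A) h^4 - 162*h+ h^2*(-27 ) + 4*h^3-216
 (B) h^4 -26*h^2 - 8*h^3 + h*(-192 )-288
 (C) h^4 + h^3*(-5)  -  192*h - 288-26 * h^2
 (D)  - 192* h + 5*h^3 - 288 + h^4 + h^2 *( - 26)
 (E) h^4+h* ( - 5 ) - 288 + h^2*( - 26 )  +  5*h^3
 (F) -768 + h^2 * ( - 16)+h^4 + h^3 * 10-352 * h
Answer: D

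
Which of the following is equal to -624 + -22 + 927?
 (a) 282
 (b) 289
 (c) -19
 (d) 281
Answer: d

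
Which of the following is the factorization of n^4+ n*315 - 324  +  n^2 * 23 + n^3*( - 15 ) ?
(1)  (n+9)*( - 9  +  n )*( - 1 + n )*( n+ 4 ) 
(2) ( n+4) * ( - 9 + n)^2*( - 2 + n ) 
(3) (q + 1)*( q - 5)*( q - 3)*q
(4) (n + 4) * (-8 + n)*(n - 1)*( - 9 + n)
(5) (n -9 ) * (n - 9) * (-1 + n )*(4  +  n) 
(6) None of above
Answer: 5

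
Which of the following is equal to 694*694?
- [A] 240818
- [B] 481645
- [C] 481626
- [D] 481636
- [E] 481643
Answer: D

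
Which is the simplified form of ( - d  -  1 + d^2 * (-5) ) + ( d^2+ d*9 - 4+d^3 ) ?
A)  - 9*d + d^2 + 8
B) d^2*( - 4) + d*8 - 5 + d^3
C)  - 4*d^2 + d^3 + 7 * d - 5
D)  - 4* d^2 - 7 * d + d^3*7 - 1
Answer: B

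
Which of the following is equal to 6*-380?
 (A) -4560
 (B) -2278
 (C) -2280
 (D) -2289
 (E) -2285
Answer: C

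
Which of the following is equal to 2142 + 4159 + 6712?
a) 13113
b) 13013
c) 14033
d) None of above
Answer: b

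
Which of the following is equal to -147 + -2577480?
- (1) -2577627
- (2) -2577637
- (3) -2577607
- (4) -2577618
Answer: 1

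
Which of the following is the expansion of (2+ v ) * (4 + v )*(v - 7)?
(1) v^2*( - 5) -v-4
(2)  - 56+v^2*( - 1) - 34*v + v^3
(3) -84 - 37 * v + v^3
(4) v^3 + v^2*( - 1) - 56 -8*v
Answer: 2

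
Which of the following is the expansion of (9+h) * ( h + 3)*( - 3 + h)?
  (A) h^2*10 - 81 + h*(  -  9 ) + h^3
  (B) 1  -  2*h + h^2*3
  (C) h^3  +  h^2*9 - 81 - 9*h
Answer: C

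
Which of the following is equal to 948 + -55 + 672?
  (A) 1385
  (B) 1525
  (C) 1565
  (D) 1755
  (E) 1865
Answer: C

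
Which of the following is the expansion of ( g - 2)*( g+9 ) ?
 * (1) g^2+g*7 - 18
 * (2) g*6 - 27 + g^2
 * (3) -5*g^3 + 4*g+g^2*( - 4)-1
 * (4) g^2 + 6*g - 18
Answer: 1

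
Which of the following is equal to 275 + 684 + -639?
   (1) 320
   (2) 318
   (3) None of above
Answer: 1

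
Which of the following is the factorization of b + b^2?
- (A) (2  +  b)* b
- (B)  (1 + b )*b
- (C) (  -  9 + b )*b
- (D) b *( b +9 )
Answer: B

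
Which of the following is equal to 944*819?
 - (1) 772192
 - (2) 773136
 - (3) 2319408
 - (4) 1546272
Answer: 2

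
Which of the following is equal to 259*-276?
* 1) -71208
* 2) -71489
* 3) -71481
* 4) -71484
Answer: 4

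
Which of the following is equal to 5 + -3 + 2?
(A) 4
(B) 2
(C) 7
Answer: A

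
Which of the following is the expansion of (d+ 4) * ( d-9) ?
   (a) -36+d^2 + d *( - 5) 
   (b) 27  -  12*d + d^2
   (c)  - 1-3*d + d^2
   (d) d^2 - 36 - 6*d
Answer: a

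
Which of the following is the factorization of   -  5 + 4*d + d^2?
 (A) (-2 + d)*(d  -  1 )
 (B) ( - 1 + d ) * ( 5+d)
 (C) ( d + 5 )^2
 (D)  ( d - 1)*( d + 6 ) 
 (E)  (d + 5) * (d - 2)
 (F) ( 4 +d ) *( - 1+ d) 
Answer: B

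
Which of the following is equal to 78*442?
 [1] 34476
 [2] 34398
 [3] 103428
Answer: 1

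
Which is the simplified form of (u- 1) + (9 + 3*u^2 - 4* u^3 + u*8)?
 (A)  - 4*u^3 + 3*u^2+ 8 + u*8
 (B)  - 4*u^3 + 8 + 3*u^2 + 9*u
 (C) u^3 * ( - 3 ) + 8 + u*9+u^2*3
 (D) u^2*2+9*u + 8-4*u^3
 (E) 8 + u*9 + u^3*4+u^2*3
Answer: B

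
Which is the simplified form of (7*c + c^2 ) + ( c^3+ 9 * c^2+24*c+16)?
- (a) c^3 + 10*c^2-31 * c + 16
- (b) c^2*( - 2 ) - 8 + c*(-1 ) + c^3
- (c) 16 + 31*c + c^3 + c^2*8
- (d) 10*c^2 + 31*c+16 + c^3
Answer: d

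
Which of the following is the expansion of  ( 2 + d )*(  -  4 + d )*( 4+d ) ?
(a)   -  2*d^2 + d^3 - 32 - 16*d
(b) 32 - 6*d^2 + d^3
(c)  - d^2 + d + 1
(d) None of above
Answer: d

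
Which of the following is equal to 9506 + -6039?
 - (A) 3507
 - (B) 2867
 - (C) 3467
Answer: C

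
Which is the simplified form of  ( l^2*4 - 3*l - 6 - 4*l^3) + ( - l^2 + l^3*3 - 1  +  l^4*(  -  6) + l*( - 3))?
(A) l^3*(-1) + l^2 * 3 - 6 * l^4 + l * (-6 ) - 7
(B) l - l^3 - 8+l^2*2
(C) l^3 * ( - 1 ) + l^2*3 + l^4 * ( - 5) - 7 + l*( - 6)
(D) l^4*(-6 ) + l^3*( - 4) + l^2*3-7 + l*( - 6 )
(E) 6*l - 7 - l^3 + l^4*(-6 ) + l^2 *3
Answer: A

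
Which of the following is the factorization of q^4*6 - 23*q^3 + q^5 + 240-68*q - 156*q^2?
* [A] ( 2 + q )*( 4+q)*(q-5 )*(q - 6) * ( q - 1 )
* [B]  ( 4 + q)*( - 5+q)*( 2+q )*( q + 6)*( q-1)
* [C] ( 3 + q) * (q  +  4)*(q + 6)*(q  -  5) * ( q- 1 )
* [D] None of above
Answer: B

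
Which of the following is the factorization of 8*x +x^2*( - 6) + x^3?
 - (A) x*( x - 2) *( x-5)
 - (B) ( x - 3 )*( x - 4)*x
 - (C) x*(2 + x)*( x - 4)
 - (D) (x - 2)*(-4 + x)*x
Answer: D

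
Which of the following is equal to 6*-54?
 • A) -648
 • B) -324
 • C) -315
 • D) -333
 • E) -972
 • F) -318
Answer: B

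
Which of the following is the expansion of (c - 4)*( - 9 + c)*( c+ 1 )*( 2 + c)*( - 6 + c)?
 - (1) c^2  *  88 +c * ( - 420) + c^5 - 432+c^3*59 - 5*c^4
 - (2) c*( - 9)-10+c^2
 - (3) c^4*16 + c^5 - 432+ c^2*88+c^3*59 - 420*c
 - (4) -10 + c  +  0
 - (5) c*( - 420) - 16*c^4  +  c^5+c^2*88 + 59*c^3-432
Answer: 5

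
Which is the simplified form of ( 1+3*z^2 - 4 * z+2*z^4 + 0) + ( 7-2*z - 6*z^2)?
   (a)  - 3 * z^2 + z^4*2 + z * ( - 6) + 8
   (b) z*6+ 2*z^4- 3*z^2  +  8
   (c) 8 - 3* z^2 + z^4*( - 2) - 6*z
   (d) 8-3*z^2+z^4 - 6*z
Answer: a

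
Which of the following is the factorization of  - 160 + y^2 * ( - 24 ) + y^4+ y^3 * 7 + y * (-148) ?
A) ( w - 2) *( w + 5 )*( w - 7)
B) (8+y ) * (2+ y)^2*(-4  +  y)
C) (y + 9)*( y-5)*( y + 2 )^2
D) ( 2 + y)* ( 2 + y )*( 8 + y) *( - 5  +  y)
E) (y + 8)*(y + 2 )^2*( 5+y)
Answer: D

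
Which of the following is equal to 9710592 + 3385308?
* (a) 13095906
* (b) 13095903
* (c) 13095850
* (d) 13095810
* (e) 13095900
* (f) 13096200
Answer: e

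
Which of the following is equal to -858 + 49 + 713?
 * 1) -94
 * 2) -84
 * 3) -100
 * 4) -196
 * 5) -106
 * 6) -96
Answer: 6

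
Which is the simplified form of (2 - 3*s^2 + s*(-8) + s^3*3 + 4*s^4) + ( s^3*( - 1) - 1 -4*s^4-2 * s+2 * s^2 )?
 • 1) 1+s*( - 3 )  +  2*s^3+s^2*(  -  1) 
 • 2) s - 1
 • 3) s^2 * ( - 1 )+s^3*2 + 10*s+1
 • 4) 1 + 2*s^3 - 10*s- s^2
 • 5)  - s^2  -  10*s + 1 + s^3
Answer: 4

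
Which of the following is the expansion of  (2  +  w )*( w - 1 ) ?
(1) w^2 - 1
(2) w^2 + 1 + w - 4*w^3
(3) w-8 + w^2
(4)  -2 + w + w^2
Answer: 4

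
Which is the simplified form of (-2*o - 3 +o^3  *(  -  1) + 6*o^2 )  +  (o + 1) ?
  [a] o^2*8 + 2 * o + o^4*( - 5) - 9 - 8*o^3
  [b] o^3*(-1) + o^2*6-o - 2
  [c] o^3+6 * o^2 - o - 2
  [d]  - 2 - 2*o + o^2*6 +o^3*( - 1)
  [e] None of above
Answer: b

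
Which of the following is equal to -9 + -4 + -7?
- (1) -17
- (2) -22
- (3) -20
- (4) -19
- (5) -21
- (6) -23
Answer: 3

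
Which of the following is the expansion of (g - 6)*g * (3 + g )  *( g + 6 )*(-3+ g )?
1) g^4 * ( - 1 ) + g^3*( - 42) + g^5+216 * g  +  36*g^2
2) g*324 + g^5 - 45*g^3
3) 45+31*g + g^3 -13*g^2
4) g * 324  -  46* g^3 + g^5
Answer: 2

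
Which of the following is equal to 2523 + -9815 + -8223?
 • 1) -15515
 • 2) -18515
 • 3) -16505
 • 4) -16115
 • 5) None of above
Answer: 1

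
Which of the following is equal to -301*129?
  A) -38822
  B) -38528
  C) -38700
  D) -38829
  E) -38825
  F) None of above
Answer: D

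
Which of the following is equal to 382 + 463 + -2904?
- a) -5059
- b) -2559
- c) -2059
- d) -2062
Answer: c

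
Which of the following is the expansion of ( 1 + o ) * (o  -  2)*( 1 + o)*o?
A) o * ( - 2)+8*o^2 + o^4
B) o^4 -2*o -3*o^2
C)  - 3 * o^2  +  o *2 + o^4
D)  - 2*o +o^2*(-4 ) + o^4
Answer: B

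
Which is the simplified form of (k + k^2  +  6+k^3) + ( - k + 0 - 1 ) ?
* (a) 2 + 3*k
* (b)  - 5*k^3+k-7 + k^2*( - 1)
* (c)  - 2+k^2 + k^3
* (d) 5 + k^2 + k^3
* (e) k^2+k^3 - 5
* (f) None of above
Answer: d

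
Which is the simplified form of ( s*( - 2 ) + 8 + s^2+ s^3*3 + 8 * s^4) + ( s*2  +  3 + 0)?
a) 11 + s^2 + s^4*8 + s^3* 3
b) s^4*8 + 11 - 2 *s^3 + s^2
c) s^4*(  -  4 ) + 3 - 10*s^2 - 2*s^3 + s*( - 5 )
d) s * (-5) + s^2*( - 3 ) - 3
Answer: a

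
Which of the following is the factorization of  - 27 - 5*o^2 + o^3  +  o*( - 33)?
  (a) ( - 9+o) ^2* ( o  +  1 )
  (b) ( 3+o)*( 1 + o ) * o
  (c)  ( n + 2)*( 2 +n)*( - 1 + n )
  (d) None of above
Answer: d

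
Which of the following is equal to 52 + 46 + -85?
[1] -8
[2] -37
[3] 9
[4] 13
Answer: 4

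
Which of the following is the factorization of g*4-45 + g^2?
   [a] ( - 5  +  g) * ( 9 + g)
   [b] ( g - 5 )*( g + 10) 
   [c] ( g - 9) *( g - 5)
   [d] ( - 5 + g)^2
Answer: a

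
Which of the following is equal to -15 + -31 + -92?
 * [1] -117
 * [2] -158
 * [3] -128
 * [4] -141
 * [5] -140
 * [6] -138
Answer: 6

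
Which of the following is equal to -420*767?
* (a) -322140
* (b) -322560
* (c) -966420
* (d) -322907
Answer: a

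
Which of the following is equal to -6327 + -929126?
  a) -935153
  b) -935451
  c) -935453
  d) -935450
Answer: c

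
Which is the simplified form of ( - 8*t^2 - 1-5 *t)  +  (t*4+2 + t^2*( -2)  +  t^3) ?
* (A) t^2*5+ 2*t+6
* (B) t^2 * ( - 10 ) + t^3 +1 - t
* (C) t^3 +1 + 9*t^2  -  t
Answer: B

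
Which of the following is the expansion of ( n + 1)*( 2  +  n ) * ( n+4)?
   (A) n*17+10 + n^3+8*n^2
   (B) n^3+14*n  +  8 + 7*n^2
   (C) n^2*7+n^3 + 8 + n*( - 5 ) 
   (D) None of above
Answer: B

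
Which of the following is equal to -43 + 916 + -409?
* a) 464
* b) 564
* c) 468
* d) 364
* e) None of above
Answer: a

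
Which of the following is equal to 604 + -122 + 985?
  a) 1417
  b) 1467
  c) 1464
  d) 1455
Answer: b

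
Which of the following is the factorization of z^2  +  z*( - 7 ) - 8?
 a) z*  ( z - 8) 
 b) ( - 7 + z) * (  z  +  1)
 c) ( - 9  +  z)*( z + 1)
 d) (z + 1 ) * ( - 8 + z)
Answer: d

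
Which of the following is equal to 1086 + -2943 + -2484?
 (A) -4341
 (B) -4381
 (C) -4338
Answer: A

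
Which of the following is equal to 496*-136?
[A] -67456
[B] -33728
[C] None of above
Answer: A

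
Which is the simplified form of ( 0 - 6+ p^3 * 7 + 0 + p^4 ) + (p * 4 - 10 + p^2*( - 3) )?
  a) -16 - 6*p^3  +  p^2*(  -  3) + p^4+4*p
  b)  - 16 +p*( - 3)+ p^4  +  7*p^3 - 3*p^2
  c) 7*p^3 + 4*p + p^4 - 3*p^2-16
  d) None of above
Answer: c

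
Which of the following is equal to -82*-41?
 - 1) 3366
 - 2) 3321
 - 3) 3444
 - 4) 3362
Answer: 4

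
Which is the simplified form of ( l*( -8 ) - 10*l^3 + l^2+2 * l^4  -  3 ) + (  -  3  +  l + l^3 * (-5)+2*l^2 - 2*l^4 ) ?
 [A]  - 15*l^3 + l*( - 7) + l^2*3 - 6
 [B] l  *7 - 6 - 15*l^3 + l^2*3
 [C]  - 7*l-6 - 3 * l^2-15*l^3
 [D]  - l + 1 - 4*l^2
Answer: A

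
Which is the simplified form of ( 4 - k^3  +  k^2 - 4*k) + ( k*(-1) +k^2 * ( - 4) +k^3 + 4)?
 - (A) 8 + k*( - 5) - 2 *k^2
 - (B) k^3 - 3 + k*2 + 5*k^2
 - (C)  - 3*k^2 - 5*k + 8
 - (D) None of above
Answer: C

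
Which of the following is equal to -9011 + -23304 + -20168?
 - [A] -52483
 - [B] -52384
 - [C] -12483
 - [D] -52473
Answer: A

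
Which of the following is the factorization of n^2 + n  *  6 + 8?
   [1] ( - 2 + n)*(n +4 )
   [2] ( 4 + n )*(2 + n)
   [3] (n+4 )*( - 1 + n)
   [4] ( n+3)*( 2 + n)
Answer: 2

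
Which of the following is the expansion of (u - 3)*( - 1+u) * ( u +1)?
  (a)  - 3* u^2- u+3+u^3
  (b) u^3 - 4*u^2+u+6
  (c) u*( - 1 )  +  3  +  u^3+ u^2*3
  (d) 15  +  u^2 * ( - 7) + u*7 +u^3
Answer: a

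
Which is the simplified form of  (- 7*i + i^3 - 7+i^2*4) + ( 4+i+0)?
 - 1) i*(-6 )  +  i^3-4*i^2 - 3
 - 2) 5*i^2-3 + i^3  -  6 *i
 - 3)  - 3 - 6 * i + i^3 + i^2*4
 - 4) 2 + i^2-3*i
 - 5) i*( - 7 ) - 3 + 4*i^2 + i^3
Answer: 3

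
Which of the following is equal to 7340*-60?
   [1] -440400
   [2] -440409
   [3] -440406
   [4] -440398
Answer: 1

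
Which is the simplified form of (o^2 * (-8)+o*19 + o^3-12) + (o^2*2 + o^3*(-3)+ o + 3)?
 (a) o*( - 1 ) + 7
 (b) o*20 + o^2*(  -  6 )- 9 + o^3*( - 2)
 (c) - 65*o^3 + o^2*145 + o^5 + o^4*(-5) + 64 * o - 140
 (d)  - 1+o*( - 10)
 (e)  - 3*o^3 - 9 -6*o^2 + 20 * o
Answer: b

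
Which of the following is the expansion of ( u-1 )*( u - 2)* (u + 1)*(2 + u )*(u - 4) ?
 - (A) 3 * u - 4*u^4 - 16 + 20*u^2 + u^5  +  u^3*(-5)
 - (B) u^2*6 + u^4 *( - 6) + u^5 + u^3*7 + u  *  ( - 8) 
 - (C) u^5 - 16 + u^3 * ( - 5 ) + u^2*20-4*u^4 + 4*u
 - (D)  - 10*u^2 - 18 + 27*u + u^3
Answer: C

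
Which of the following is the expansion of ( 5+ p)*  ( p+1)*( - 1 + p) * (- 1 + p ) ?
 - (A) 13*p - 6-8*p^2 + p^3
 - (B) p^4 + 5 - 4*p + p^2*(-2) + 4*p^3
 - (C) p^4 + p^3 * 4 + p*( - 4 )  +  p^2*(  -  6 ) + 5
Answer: C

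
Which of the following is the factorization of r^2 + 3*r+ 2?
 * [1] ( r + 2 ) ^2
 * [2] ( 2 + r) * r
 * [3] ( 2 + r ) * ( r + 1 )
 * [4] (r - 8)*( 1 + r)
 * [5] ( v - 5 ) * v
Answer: 3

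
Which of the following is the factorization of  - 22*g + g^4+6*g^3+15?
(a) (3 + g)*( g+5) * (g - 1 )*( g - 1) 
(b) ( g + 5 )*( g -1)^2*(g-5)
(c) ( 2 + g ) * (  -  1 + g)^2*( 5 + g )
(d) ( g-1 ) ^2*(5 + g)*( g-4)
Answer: a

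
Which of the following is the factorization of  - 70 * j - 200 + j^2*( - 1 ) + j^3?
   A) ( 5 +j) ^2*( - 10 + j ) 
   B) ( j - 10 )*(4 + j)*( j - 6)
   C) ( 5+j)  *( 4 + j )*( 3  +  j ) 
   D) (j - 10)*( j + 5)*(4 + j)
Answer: D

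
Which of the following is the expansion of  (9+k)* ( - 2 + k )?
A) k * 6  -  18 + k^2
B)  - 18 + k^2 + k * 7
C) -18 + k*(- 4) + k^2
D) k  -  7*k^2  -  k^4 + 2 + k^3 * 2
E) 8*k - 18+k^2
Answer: B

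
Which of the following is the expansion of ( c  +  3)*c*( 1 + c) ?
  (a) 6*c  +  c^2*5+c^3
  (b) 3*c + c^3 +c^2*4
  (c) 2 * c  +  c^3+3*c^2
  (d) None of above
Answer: b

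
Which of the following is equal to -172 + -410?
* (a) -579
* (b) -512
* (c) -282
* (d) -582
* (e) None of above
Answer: d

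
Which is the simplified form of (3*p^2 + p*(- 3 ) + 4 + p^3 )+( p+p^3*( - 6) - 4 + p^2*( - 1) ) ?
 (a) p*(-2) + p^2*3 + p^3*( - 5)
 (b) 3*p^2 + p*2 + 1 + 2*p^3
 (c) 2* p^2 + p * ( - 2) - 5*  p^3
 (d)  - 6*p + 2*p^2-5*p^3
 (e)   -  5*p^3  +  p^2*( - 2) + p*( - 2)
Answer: c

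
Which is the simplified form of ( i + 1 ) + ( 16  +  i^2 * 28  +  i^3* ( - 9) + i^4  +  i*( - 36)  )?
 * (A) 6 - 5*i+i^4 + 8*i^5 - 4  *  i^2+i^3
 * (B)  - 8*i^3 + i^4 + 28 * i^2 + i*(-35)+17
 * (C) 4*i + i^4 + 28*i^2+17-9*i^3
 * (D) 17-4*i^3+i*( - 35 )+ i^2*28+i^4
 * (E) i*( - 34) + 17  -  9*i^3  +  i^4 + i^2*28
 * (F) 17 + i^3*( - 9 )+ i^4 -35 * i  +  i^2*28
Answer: F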